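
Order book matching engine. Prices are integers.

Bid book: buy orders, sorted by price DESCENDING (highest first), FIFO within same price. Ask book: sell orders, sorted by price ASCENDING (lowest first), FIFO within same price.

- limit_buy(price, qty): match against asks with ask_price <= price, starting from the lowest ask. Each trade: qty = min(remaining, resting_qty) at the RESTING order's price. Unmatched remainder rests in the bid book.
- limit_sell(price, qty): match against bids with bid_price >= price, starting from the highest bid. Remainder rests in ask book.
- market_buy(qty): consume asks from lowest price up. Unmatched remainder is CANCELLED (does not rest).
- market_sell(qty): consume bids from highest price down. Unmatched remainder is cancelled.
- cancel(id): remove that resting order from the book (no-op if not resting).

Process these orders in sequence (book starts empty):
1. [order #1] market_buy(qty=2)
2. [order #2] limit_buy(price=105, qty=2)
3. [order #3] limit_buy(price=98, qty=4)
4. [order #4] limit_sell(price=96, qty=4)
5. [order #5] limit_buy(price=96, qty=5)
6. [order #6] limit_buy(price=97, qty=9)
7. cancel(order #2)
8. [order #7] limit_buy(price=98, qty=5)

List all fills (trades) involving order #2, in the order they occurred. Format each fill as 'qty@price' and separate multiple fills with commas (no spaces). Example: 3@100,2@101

Answer: 2@105

Derivation:
After op 1 [order #1] market_buy(qty=2): fills=none; bids=[-] asks=[-]
After op 2 [order #2] limit_buy(price=105, qty=2): fills=none; bids=[#2:2@105] asks=[-]
After op 3 [order #3] limit_buy(price=98, qty=4): fills=none; bids=[#2:2@105 #3:4@98] asks=[-]
After op 4 [order #4] limit_sell(price=96, qty=4): fills=#2x#4:2@105 #3x#4:2@98; bids=[#3:2@98] asks=[-]
After op 5 [order #5] limit_buy(price=96, qty=5): fills=none; bids=[#3:2@98 #5:5@96] asks=[-]
After op 6 [order #6] limit_buy(price=97, qty=9): fills=none; bids=[#3:2@98 #6:9@97 #5:5@96] asks=[-]
After op 7 cancel(order #2): fills=none; bids=[#3:2@98 #6:9@97 #5:5@96] asks=[-]
After op 8 [order #7] limit_buy(price=98, qty=5): fills=none; bids=[#3:2@98 #7:5@98 #6:9@97 #5:5@96] asks=[-]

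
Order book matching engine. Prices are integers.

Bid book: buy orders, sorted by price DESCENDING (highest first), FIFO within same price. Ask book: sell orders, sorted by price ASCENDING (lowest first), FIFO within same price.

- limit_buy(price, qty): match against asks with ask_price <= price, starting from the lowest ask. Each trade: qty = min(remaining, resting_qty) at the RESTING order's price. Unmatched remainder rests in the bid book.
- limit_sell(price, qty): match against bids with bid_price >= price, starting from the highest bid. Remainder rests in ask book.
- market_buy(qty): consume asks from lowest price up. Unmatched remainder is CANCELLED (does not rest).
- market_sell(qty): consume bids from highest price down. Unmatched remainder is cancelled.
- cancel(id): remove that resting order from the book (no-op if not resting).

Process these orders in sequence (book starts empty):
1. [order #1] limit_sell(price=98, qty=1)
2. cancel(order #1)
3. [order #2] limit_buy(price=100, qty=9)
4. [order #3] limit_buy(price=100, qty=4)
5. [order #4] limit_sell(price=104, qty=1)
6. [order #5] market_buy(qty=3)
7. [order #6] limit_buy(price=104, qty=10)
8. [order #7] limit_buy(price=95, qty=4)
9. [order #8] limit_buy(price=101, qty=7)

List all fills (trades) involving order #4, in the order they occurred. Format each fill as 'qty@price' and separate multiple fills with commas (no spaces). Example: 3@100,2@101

After op 1 [order #1] limit_sell(price=98, qty=1): fills=none; bids=[-] asks=[#1:1@98]
After op 2 cancel(order #1): fills=none; bids=[-] asks=[-]
After op 3 [order #2] limit_buy(price=100, qty=9): fills=none; bids=[#2:9@100] asks=[-]
After op 4 [order #3] limit_buy(price=100, qty=4): fills=none; bids=[#2:9@100 #3:4@100] asks=[-]
After op 5 [order #4] limit_sell(price=104, qty=1): fills=none; bids=[#2:9@100 #3:4@100] asks=[#4:1@104]
After op 6 [order #5] market_buy(qty=3): fills=#5x#4:1@104; bids=[#2:9@100 #3:4@100] asks=[-]
After op 7 [order #6] limit_buy(price=104, qty=10): fills=none; bids=[#6:10@104 #2:9@100 #3:4@100] asks=[-]
After op 8 [order #7] limit_buy(price=95, qty=4): fills=none; bids=[#6:10@104 #2:9@100 #3:4@100 #7:4@95] asks=[-]
After op 9 [order #8] limit_buy(price=101, qty=7): fills=none; bids=[#6:10@104 #8:7@101 #2:9@100 #3:4@100 #7:4@95] asks=[-]

Answer: 1@104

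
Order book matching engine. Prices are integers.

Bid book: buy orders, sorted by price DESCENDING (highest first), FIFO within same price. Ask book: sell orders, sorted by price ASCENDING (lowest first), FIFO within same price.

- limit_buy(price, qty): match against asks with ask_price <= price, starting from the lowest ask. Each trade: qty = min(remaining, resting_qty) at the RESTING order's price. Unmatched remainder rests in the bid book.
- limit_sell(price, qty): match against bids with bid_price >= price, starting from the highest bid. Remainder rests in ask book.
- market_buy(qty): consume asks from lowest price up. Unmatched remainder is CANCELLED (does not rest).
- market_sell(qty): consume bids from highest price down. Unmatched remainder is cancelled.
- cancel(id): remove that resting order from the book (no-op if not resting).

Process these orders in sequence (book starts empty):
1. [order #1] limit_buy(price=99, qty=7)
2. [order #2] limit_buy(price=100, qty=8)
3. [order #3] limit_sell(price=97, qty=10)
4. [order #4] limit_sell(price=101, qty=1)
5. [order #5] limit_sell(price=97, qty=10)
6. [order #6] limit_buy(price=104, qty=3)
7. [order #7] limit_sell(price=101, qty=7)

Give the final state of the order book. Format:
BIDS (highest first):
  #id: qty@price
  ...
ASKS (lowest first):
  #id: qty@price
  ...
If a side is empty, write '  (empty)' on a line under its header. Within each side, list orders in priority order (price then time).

After op 1 [order #1] limit_buy(price=99, qty=7): fills=none; bids=[#1:7@99] asks=[-]
After op 2 [order #2] limit_buy(price=100, qty=8): fills=none; bids=[#2:8@100 #1:7@99] asks=[-]
After op 3 [order #3] limit_sell(price=97, qty=10): fills=#2x#3:8@100 #1x#3:2@99; bids=[#1:5@99] asks=[-]
After op 4 [order #4] limit_sell(price=101, qty=1): fills=none; bids=[#1:5@99] asks=[#4:1@101]
After op 5 [order #5] limit_sell(price=97, qty=10): fills=#1x#5:5@99; bids=[-] asks=[#5:5@97 #4:1@101]
After op 6 [order #6] limit_buy(price=104, qty=3): fills=#6x#5:3@97; bids=[-] asks=[#5:2@97 #4:1@101]
After op 7 [order #7] limit_sell(price=101, qty=7): fills=none; bids=[-] asks=[#5:2@97 #4:1@101 #7:7@101]

Answer: BIDS (highest first):
  (empty)
ASKS (lowest first):
  #5: 2@97
  #4: 1@101
  #7: 7@101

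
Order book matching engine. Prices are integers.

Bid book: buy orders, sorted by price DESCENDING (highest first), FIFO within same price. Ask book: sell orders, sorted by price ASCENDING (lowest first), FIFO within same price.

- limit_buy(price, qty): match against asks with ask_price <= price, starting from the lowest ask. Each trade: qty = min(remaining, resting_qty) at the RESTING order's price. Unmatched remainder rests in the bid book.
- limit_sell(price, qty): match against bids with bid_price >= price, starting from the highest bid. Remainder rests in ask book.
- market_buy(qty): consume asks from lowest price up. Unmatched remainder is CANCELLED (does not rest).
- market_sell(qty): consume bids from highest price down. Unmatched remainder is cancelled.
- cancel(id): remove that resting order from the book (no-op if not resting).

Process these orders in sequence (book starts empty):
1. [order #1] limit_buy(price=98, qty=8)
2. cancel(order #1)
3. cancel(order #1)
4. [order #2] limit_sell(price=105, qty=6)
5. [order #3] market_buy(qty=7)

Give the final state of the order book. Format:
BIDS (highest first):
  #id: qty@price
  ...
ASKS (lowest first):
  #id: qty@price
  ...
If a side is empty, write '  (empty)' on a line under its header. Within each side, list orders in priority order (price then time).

After op 1 [order #1] limit_buy(price=98, qty=8): fills=none; bids=[#1:8@98] asks=[-]
After op 2 cancel(order #1): fills=none; bids=[-] asks=[-]
After op 3 cancel(order #1): fills=none; bids=[-] asks=[-]
After op 4 [order #2] limit_sell(price=105, qty=6): fills=none; bids=[-] asks=[#2:6@105]
After op 5 [order #3] market_buy(qty=7): fills=#3x#2:6@105; bids=[-] asks=[-]

Answer: BIDS (highest first):
  (empty)
ASKS (lowest first):
  (empty)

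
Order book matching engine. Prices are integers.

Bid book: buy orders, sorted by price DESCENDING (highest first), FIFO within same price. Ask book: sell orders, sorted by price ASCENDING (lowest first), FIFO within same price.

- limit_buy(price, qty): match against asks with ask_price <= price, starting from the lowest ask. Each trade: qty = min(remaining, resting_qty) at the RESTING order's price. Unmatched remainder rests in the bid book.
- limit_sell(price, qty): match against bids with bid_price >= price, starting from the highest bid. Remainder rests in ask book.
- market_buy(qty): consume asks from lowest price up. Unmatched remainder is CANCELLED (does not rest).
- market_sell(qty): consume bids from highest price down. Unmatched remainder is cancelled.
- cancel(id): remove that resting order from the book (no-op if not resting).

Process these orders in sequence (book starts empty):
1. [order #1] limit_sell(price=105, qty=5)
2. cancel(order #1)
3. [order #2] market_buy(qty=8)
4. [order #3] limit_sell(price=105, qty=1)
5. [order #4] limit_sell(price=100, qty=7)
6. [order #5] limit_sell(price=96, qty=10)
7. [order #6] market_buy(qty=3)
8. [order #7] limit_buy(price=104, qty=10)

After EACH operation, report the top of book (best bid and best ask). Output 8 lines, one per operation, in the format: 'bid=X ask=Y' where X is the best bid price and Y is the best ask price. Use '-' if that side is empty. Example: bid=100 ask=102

After op 1 [order #1] limit_sell(price=105, qty=5): fills=none; bids=[-] asks=[#1:5@105]
After op 2 cancel(order #1): fills=none; bids=[-] asks=[-]
After op 3 [order #2] market_buy(qty=8): fills=none; bids=[-] asks=[-]
After op 4 [order #3] limit_sell(price=105, qty=1): fills=none; bids=[-] asks=[#3:1@105]
After op 5 [order #4] limit_sell(price=100, qty=7): fills=none; bids=[-] asks=[#4:7@100 #3:1@105]
After op 6 [order #5] limit_sell(price=96, qty=10): fills=none; bids=[-] asks=[#5:10@96 #4:7@100 #3:1@105]
After op 7 [order #6] market_buy(qty=3): fills=#6x#5:3@96; bids=[-] asks=[#5:7@96 #4:7@100 #3:1@105]
After op 8 [order #7] limit_buy(price=104, qty=10): fills=#7x#5:7@96 #7x#4:3@100; bids=[-] asks=[#4:4@100 #3:1@105]

Answer: bid=- ask=105
bid=- ask=-
bid=- ask=-
bid=- ask=105
bid=- ask=100
bid=- ask=96
bid=- ask=96
bid=- ask=100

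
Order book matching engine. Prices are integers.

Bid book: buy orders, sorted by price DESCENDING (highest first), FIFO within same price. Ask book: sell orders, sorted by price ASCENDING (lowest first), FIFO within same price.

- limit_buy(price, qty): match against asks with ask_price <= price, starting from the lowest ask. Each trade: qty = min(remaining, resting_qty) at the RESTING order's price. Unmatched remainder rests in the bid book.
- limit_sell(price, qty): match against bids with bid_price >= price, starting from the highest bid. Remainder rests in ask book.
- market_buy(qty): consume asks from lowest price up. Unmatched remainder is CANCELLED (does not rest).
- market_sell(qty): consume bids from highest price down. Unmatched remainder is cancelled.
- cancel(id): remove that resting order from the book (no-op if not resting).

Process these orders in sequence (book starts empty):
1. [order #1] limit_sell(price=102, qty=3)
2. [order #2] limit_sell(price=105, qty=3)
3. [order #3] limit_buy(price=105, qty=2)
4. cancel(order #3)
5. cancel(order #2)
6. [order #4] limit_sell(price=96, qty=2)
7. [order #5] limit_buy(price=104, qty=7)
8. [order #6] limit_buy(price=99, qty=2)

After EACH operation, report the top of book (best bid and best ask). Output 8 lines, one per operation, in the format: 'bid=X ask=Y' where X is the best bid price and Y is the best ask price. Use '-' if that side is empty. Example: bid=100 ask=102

Answer: bid=- ask=102
bid=- ask=102
bid=- ask=102
bid=- ask=102
bid=- ask=102
bid=- ask=96
bid=104 ask=-
bid=104 ask=-

Derivation:
After op 1 [order #1] limit_sell(price=102, qty=3): fills=none; bids=[-] asks=[#1:3@102]
After op 2 [order #2] limit_sell(price=105, qty=3): fills=none; bids=[-] asks=[#1:3@102 #2:3@105]
After op 3 [order #3] limit_buy(price=105, qty=2): fills=#3x#1:2@102; bids=[-] asks=[#1:1@102 #2:3@105]
After op 4 cancel(order #3): fills=none; bids=[-] asks=[#1:1@102 #2:3@105]
After op 5 cancel(order #2): fills=none; bids=[-] asks=[#1:1@102]
After op 6 [order #4] limit_sell(price=96, qty=2): fills=none; bids=[-] asks=[#4:2@96 #1:1@102]
After op 7 [order #5] limit_buy(price=104, qty=7): fills=#5x#4:2@96 #5x#1:1@102; bids=[#5:4@104] asks=[-]
After op 8 [order #6] limit_buy(price=99, qty=2): fills=none; bids=[#5:4@104 #6:2@99] asks=[-]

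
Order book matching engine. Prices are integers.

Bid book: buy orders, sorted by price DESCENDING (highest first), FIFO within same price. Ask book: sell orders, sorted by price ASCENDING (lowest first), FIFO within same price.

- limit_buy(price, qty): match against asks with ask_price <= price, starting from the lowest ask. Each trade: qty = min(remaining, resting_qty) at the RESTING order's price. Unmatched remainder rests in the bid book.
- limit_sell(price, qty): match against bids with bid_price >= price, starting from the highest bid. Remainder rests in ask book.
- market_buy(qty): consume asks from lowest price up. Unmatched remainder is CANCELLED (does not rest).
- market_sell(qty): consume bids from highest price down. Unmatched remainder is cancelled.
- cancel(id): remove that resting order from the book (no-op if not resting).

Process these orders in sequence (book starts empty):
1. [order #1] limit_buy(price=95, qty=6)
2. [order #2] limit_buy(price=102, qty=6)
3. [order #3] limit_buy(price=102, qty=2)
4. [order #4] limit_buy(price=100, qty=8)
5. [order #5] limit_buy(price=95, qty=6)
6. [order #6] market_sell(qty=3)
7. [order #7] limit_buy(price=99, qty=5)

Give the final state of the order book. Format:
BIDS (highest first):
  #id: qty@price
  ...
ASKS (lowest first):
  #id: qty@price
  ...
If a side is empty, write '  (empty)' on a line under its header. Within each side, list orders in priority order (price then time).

After op 1 [order #1] limit_buy(price=95, qty=6): fills=none; bids=[#1:6@95] asks=[-]
After op 2 [order #2] limit_buy(price=102, qty=6): fills=none; bids=[#2:6@102 #1:6@95] asks=[-]
After op 3 [order #3] limit_buy(price=102, qty=2): fills=none; bids=[#2:6@102 #3:2@102 #1:6@95] asks=[-]
After op 4 [order #4] limit_buy(price=100, qty=8): fills=none; bids=[#2:6@102 #3:2@102 #4:8@100 #1:6@95] asks=[-]
After op 5 [order #5] limit_buy(price=95, qty=6): fills=none; bids=[#2:6@102 #3:2@102 #4:8@100 #1:6@95 #5:6@95] asks=[-]
After op 6 [order #6] market_sell(qty=3): fills=#2x#6:3@102; bids=[#2:3@102 #3:2@102 #4:8@100 #1:6@95 #5:6@95] asks=[-]
After op 7 [order #7] limit_buy(price=99, qty=5): fills=none; bids=[#2:3@102 #3:2@102 #4:8@100 #7:5@99 #1:6@95 #5:6@95] asks=[-]

Answer: BIDS (highest first):
  #2: 3@102
  #3: 2@102
  #4: 8@100
  #7: 5@99
  #1: 6@95
  #5: 6@95
ASKS (lowest first):
  (empty)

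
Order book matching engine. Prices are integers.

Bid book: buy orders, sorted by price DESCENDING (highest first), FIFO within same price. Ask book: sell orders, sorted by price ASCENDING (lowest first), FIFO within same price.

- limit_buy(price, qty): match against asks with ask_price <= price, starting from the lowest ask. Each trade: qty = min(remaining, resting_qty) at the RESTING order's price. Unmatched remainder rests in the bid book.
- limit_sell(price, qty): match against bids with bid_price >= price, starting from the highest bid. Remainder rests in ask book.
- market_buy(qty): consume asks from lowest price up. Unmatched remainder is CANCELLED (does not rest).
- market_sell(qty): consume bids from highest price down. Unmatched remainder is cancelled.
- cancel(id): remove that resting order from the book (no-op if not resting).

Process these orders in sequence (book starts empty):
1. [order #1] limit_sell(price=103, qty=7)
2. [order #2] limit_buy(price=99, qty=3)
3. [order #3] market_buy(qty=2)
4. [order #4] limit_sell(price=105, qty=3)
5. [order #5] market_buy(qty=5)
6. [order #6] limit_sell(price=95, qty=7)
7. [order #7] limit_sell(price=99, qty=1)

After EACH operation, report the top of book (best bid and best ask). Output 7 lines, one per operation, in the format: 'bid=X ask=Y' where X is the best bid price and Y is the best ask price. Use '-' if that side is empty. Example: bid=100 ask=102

Answer: bid=- ask=103
bid=99 ask=103
bid=99 ask=103
bid=99 ask=103
bid=99 ask=105
bid=- ask=95
bid=- ask=95

Derivation:
After op 1 [order #1] limit_sell(price=103, qty=7): fills=none; bids=[-] asks=[#1:7@103]
After op 2 [order #2] limit_buy(price=99, qty=3): fills=none; bids=[#2:3@99] asks=[#1:7@103]
After op 3 [order #3] market_buy(qty=2): fills=#3x#1:2@103; bids=[#2:3@99] asks=[#1:5@103]
After op 4 [order #4] limit_sell(price=105, qty=3): fills=none; bids=[#2:3@99] asks=[#1:5@103 #4:3@105]
After op 5 [order #5] market_buy(qty=5): fills=#5x#1:5@103; bids=[#2:3@99] asks=[#4:3@105]
After op 6 [order #6] limit_sell(price=95, qty=7): fills=#2x#6:3@99; bids=[-] asks=[#6:4@95 #4:3@105]
After op 7 [order #7] limit_sell(price=99, qty=1): fills=none; bids=[-] asks=[#6:4@95 #7:1@99 #4:3@105]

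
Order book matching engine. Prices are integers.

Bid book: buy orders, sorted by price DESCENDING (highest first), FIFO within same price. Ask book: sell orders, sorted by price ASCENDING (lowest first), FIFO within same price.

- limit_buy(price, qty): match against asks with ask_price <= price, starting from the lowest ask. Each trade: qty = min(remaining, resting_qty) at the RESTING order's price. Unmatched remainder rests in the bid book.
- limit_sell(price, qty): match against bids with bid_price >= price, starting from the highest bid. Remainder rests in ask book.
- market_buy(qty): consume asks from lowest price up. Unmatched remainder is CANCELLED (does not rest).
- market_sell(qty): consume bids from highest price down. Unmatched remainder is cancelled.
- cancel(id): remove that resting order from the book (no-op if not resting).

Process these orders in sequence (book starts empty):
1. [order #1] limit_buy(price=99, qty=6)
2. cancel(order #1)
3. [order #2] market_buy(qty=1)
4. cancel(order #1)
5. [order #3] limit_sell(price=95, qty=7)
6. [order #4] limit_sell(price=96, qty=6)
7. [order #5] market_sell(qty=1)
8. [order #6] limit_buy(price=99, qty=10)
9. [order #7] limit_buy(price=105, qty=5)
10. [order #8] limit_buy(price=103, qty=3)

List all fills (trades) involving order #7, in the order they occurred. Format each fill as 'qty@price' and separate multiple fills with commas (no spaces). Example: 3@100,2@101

After op 1 [order #1] limit_buy(price=99, qty=6): fills=none; bids=[#1:6@99] asks=[-]
After op 2 cancel(order #1): fills=none; bids=[-] asks=[-]
After op 3 [order #2] market_buy(qty=1): fills=none; bids=[-] asks=[-]
After op 4 cancel(order #1): fills=none; bids=[-] asks=[-]
After op 5 [order #3] limit_sell(price=95, qty=7): fills=none; bids=[-] asks=[#3:7@95]
After op 6 [order #4] limit_sell(price=96, qty=6): fills=none; bids=[-] asks=[#3:7@95 #4:6@96]
After op 7 [order #5] market_sell(qty=1): fills=none; bids=[-] asks=[#3:7@95 #4:6@96]
After op 8 [order #6] limit_buy(price=99, qty=10): fills=#6x#3:7@95 #6x#4:3@96; bids=[-] asks=[#4:3@96]
After op 9 [order #7] limit_buy(price=105, qty=5): fills=#7x#4:3@96; bids=[#7:2@105] asks=[-]
After op 10 [order #8] limit_buy(price=103, qty=3): fills=none; bids=[#7:2@105 #8:3@103] asks=[-]

Answer: 3@96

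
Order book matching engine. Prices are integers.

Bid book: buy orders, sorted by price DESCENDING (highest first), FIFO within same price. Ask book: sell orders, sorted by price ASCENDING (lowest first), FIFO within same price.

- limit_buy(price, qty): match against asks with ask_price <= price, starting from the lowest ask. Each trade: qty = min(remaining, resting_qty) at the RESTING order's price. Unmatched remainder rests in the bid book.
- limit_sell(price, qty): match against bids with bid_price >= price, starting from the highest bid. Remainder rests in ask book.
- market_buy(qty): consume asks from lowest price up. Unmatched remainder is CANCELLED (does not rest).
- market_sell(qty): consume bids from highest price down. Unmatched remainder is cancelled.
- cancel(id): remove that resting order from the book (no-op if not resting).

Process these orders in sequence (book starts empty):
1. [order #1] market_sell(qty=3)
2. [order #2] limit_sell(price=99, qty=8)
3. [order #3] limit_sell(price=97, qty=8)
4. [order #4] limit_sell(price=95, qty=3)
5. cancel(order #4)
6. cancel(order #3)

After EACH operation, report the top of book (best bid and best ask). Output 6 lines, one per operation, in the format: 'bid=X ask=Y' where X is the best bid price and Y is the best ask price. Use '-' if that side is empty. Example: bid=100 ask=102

After op 1 [order #1] market_sell(qty=3): fills=none; bids=[-] asks=[-]
After op 2 [order #2] limit_sell(price=99, qty=8): fills=none; bids=[-] asks=[#2:8@99]
After op 3 [order #3] limit_sell(price=97, qty=8): fills=none; bids=[-] asks=[#3:8@97 #2:8@99]
After op 4 [order #4] limit_sell(price=95, qty=3): fills=none; bids=[-] asks=[#4:3@95 #3:8@97 #2:8@99]
After op 5 cancel(order #4): fills=none; bids=[-] asks=[#3:8@97 #2:8@99]
After op 6 cancel(order #3): fills=none; bids=[-] asks=[#2:8@99]

Answer: bid=- ask=-
bid=- ask=99
bid=- ask=97
bid=- ask=95
bid=- ask=97
bid=- ask=99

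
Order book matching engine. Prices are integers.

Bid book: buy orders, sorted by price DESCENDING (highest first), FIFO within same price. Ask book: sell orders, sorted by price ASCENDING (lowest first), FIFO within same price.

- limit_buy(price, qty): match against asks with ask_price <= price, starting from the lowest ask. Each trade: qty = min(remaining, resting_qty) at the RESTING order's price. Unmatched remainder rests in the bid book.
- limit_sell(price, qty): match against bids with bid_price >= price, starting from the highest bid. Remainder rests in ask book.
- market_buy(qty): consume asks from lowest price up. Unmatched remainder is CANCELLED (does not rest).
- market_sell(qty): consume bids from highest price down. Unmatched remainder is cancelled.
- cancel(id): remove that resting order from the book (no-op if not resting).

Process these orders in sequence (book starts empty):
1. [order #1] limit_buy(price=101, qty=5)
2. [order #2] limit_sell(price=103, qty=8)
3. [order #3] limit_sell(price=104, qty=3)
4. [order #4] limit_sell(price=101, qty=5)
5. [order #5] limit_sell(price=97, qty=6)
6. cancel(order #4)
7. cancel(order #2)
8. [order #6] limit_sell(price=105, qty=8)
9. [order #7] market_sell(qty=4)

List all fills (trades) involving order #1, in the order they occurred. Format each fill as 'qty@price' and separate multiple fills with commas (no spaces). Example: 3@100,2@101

Answer: 5@101

Derivation:
After op 1 [order #1] limit_buy(price=101, qty=5): fills=none; bids=[#1:5@101] asks=[-]
After op 2 [order #2] limit_sell(price=103, qty=8): fills=none; bids=[#1:5@101] asks=[#2:8@103]
After op 3 [order #3] limit_sell(price=104, qty=3): fills=none; bids=[#1:5@101] asks=[#2:8@103 #3:3@104]
After op 4 [order #4] limit_sell(price=101, qty=5): fills=#1x#4:5@101; bids=[-] asks=[#2:8@103 #3:3@104]
After op 5 [order #5] limit_sell(price=97, qty=6): fills=none; bids=[-] asks=[#5:6@97 #2:8@103 #3:3@104]
After op 6 cancel(order #4): fills=none; bids=[-] asks=[#5:6@97 #2:8@103 #3:3@104]
After op 7 cancel(order #2): fills=none; bids=[-] asks=[#5:6@97 #3:3@104]
After op 8 [order #6] limit_sell(price=105, qty=8): fills=none; bids=[-] asks=[#5:6@97 #3:3@104 #6:8@105]
After op 9 [order #7] market_sell(qty=4): fills=none; bids=[-] asks=[#5:6@97 #3:3@104 #6:8@105]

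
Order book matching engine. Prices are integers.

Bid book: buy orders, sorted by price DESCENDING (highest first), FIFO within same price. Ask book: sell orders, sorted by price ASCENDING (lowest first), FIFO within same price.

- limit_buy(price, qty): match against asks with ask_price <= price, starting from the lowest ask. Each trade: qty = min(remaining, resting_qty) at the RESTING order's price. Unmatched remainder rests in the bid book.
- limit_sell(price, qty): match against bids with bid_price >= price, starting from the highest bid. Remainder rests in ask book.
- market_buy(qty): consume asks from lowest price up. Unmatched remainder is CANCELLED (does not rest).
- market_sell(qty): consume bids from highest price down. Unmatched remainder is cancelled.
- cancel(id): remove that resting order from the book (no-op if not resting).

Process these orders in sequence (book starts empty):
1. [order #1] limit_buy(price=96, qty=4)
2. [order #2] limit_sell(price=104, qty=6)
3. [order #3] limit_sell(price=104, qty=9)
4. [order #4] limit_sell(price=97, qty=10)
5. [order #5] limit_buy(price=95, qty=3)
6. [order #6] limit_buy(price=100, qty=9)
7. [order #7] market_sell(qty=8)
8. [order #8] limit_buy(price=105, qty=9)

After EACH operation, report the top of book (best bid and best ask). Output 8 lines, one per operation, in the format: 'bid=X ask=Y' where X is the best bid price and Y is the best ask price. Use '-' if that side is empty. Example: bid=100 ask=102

After op 1 [order #1] limit_buy(price=96, qty=4): fills=none; bids=[#1:4@96] asks=[-]
After op 2 [order #2] limit_sell(price=104, qty=6): fills=none; bids=[#1:4@96] asks=[#2:6@104]
After op 3 [order #3] limit_sell(price=104, qty=9): fills=none; bids=[#1:4@96] asks=[#2:6@104 #3:9@104]
After op 4 [order #4] limit_sell(price=97, qty=10): fills=none; bids=[#1:4@96] asks=[#4:10@97 #2:6@104 #3:9@104]
After op 5 [order #5] limit_buy(price=95, qty=3): fills=none; bids=[#1:4@96 #5:3@95] asks=[#4:10@97 #2:6@104 #3:9@104]
After op 6 [order #6] limit_buy(price=100, qty=9): fills=#6x#4:9@97; bids=[#1:4@96 #5:3@95] asks=[#4:1@97 #2:6@104 #3:9@104]
After op 7 [order #7] market_sell(qty=8): fills=#1x#7:4@96 #5x#7:3@95; bids=[-] asks=[#4:1@97 #2:6@104 #3:9@104]
After op 8 [order #8] limit_buy(price=105, qty=9): fills=#8x#4:1@97 #8x#2:6@104 #8x#3:2@104; bids=[-] asks=[#3:7@104]

Answer: bid=96 ask=-
bid=96 ask=104
bid=96 ask=104
bid=96 ask=97
bid=96 ask=97
bid=96 ask=97
bid=- ask=97
bid=- ask=104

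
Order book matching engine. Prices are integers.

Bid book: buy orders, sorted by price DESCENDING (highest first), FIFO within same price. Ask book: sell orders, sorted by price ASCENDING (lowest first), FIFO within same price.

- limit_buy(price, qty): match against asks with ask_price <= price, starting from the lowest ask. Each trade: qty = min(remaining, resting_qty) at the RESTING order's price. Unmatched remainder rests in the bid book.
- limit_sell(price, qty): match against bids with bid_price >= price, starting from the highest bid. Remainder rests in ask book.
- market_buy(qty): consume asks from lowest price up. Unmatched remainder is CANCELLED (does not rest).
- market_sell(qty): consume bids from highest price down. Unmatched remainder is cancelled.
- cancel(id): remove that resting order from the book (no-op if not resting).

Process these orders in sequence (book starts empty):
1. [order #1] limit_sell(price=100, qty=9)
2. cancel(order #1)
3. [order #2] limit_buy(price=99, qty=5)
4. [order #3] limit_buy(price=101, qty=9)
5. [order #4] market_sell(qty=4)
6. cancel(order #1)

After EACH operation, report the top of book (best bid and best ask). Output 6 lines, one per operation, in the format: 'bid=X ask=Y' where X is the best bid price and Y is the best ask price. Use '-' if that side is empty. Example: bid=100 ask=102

After op 1 [order #1] limit_sell(price=100, qty=9): fills=none; bids=[-] asks=[#1:9@100]
After op 2 cancel(order #1): fills=none; bids=[-] asks=[-]
After op 3 [order #2] limit_buy(price=99, qty=5): fills=none; bids=[#2:5@99] asks=[-]
After op 4 [order #3] limit_buy(price=101, qty=9): fills=none; bids=[#3:9@101 #2:5@99] asks=[-]
After op 5 [order #4] market_sell(qty=4): fills=#3x#4:4@101; bids=[#3:5@101 #2:5@99] asks=[-]
After op 6 cancel(order #1): fills=none; bids=[#3:5@101 #2:5@99] asks=[-]

Answer: bid=- ask=100
bid=- ask=-
bid=99 ask=-
bid=101 ask=-
bid=101 ask=-
bid=101 ask=-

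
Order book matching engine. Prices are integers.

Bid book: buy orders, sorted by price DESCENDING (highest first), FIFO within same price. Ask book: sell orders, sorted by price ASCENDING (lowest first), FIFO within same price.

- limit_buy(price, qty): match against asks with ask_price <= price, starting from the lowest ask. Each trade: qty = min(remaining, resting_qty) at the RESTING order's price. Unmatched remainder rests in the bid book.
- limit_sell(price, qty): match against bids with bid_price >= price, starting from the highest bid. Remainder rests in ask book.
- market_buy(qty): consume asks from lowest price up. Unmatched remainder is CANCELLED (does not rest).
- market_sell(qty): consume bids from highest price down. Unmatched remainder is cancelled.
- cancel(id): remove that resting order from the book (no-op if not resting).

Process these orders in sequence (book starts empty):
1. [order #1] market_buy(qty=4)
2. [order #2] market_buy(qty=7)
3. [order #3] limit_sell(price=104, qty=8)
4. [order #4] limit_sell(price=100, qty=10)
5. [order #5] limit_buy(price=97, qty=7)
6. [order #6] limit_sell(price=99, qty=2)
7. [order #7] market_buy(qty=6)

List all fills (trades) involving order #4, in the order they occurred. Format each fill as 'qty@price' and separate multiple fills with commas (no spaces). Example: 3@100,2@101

Answer: 4@100

Derivation:
After op 1 [order #1] market_buy(qty=4): fills=none; bids=[-] asks=[-]
After op 2 [order #2] market_buy(qty=7): fills=none; bids=[-] asks=[-]
After op 3 [order #3] limit_sell(price=104, qty=8): fills=none; bids=[-] asks=[#3:8@104]
After op 4 [order #4] limit_sell(price=100, qty=10): fills=none; bids=[-] asks=[#4:10@100 #3:8@104]
After op 5 [order #5] limit_buy(price=97, qty=7): fills=none; bids=[#5:7@97] asks=[#4:10@100 #3:8@104]
After op 6 [order #6] limit_sell(price=99, qty=2): fills=none; bids=[#5:7@97] asks=[#6:2@99 #4:10@100 #3:8@104]
After op 7 [order #7] market_buy(qty=6): fills=#7x#6:2@99 #7x#4:4@100; bids=[#5:7@97] asks=[#4:6@100 #3:8@104]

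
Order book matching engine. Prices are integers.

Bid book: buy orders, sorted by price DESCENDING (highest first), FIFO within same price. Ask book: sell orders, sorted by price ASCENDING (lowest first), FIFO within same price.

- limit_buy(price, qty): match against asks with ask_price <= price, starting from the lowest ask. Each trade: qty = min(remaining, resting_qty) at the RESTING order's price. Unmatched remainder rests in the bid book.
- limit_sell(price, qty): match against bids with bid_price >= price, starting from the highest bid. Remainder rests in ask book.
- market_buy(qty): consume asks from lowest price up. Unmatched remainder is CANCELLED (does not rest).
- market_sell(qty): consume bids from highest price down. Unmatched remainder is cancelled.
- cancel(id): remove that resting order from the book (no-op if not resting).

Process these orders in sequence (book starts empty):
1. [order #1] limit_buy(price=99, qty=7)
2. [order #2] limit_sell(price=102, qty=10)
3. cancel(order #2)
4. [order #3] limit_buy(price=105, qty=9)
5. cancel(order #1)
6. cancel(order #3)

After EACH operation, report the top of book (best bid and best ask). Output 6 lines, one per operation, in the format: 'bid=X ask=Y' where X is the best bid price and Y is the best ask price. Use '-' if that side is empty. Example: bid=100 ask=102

After op 1 [order #1] limit_buy(price=99, qty=7): fills=none; bids=[#1:7@99] asks=[-]
After op 2 [order #2] limit_sell(price=102, qty=10): fills=none; bids=[#1:7@99] asks=[#2:10@102]
After op 3 cancel(order #2): fills=none; bids=[#1:7@99] asks=[-]
After op 4 [order #3] limit_buy(price=105, qty=9): fills=none; bids=[#3:9@105 #1:7@99] asks=[-]
After op 5 cancel(order #1): fills=none; bids=[#3:9@105] asks=[-]
After op 6 cancel(order #3): fills=none; bids=[-] asks=[-]

Answer: bid=99 ask=-
bid=99 ask=102
bid=99 ask=-
bid=105 ask=-
bid=105 ask=-
bid=- ask=-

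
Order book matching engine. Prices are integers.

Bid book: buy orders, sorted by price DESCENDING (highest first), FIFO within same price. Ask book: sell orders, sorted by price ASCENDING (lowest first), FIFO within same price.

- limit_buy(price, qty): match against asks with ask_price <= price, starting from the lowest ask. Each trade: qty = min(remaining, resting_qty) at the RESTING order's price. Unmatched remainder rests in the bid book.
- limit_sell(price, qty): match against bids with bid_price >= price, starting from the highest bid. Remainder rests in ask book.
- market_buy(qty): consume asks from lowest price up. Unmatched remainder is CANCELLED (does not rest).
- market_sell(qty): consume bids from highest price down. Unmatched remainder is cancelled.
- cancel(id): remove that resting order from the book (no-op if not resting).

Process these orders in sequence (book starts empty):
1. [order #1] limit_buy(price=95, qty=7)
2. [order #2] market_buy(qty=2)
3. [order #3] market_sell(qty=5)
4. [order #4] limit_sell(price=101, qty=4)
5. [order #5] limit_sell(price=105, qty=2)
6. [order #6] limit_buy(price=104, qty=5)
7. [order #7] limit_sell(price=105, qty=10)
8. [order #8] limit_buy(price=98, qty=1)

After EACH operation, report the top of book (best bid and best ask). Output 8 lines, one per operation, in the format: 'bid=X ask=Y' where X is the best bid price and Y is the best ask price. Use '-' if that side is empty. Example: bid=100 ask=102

Answer: bid=95 ask=-
bid=95 ask=-
bid=95 ask=-
bid=95 ask=101
bid=95 ask=101
bid=104 ask=105
bid=104 ask=105
bid=104 ask=105

Derivation:
After op 1 [order #1] limit_buy(price=95, qty=7): fills=none; bids=[#1:7@95] asks=[-]
After op 2 [order #2] market_buy(qty=2): fills=none; bids=[#1:7@95] asks=[-]
After op 3 [order #3] market_sell(qty=5): fills=#1x#3:5@95; bids=[#1:2@95] asks=[-]
After op 4 [order #4] limit_sell(price=101, qty=4): fills=none; bids=[#1:2@95] asks=[#4:4@101]
After op 5 [order #5] limit_sell(price=105, qty=2): fills=none; bids=[#1:2@95] asks=[#4:4@101 #5:2@105]
After op 6 [order #6] limit_buy(price=104, qty=5): fills=#6x#4:4@101; bids=[#6:1@104 #1:2@95] asks=[#5:2@105]
After op 7 [order #7] limit_sell(price=105, qty=10): fills=none; bids=[#6:1@104 #1:2@95] asks=[#5:2@105 #7:10@105]
After op 8 [order #8] limit_buy(price=98, qty=1): fills=none; bids=[#6:1@104 #8:1@98 #1:2@95] asks=[#5:2@105 #7:10@105]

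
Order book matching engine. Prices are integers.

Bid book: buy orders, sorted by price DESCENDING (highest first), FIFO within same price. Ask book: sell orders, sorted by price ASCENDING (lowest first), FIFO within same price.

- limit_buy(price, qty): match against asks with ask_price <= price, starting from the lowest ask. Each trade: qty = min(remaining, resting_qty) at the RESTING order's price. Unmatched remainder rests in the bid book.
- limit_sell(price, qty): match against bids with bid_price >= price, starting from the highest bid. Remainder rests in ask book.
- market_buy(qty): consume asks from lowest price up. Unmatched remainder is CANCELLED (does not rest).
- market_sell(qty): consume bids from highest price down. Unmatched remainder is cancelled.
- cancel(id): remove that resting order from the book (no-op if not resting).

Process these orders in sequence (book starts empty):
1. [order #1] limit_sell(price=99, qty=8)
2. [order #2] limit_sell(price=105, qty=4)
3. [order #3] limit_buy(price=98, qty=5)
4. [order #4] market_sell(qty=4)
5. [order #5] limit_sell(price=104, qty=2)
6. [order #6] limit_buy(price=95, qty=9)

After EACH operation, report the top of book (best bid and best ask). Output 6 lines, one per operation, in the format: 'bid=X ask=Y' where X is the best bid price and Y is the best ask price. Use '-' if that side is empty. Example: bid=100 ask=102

After op 1 [order #1] limit_sell(price=99, qty=8): fills=none; bids=[-] asks=[#1:8@99]
After op 2 [order #2] limit_sell(price=105, qty=4): fills=none; bids=[-] asks=[#1:8@99 #2:4@105]
After op 3 [order #3] limit_buy(price=98, qty=5): fills=none; bids=[#3:5@98] asks=[#1:8@99 #2:4@105]
After op 4 [order #4] market_sell(qty=4): fills=#3x#4:4@98; bids=[#3:1@98] asks=[#1:8@99 #2:4@105]
After op 5 [order #5] limit_sell(price=104, qty=2): fills=none; bids=[#3:1@98] asks=[#1:8@99 #5:2@104 #2:4@105]
After op 6 [order #6] limit_buy(price=95, qty=9): fills=none; bids=[#3:1@98 #6:9@95] asks=[#1:8@99 #5:2@104 #2:4@105]

Answer: bid=- ask=99
bid=- ask=99
bid=98 ask=99
bid=98 ask=99
bid=98 ask=99
bid=98 ask=99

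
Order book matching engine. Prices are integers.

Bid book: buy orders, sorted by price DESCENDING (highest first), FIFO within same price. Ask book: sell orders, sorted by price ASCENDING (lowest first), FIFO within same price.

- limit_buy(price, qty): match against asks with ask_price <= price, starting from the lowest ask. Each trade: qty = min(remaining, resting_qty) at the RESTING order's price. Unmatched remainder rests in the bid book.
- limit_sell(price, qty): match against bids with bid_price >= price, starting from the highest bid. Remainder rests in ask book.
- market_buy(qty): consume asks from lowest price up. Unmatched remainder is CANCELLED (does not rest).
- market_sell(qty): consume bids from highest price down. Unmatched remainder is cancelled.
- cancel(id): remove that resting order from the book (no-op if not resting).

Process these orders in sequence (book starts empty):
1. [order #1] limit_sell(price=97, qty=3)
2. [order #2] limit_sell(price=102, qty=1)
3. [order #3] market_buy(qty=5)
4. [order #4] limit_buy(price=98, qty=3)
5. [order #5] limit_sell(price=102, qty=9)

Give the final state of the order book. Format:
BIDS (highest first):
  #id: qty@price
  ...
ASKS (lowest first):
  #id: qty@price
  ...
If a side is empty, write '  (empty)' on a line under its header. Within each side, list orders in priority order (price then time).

After op 1 [order #1] limit_sell(price=97, qty=3): fills=none; bids=[-] asks=[#1:3@97]
After op 2 [order #2] limit_sell(price=102, qty=1): fills=none; bids=[-] asks=[#1:3@97 #2:1@102]
After op 3 [order #3] market_buy(qty=5): fills=#3x#1:3@97 #3x#2:1@102; bids=[-] asks=[-]
After op 4 [order #4] limit_buy(price=98, qty=3): fills=none; bids=[#4:3@98] asks=[-]
After op 5 [order #5] limit_sell(price=102, qty=9): fills=none; bids=[#4:3@98] asks=[#5:9@102]

Answer: BIDS (highest first):
  #4: 3@98
ASKS (lowest first):
  #5: 9@102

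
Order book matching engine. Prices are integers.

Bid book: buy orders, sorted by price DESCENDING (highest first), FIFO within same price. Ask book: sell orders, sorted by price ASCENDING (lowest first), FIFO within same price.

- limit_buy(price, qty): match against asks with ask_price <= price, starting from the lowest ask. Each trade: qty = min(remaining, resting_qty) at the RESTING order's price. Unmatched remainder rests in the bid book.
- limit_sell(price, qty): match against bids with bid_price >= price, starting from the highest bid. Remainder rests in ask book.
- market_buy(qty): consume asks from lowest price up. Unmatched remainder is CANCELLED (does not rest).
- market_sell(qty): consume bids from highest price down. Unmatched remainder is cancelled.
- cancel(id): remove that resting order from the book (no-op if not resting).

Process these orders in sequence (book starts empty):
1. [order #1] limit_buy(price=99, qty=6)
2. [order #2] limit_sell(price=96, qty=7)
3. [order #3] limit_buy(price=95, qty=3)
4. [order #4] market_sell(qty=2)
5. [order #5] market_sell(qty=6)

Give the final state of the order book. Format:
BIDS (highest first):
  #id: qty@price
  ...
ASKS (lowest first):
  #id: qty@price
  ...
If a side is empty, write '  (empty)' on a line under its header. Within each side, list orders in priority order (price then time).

After op 1 [order #1] limit_buy(price=99, qty=6): fills=none; bids=[#1:6@99] asks=[-]
After op 2 [order #2] limit_sell(price=96, qty=7): fills=#1x#2:6@99; bids=[-] asks=[#2:1@96]
After op 3 [order #3] limit_buy(price=95, qty=3): fills=none; bids=[#3:3@95] asks=[#2:1@96]
After op 4 [order #4] market_sell(qty=2): fills=#3x#4:2@95; bids=[#3:1@95] asks=[#2:1@96]
After op 5 [order #5] market_sell(qty=6): fills=#3x#5:1@95; bids=[-] asks=[#2:1@96]

Answer: BIDS (highest first):
  (empty)
ASKS (lowest first):
  #2: 1@96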